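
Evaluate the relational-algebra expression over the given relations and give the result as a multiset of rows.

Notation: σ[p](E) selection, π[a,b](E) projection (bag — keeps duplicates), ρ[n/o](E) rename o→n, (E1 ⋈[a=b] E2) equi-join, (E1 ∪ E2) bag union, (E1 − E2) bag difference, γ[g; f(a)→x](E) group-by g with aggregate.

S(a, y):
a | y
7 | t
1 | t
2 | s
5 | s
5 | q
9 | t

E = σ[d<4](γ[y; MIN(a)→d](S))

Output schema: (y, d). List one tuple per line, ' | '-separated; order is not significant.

Per-node cardinality:
  S → 6
  γ[y; MIN(a)→d](S) → 3
  σ[d<4](γ[y; MIN(a)→d](S)) → 2

== RESULT ==
y | d
s | 2
t | 1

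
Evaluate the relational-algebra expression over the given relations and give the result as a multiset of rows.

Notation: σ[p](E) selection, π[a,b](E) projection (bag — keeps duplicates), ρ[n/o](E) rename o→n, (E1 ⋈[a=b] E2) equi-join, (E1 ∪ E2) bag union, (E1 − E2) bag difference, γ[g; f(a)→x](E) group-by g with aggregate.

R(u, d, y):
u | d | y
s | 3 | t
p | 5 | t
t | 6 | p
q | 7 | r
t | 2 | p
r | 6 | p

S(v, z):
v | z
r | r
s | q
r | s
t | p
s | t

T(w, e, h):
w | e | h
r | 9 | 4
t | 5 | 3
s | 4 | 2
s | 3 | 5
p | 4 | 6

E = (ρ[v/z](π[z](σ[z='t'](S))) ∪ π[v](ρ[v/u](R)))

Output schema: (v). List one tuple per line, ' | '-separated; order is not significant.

Row counts bottom-up:
  S → 5
  σ[z='t'](S) → 1
  π[z](σ[z='t'](S)) → 1
  ρ[v/z](π[z](σ[z='t'](S))) → 1
  R → 6
  ρ[v/u](R) → 6
  π[v](ρ[v/u](R)) → 6
  (ρ[v/z](π[z](σ[z='t'](S))) ∪ π[v](ρ[v/u](R))) → 7

== RESULT ==
v
p
q
r
s
t
t
t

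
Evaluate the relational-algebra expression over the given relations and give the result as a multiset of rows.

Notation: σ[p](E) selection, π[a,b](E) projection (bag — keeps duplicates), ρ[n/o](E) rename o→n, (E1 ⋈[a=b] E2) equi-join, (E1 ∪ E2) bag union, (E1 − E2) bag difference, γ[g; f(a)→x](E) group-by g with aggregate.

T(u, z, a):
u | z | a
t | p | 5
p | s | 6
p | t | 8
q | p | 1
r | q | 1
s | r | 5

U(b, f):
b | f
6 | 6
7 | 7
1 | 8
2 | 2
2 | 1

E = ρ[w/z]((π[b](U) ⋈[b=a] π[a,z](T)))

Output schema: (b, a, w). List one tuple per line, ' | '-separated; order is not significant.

Stepwise |·|:
  U → 5
  π[b](U) → 5
  T → 6
  π[a,z](T) → 6
  (π[b](U) ⋈[b=a] π[a,z](T)) → 3
  ρ[w/z]((π[b](U) ⋈[b=a] π[a,z](T))) → 3

== RESULT ==
b | a | w
1 | 1 | p
1 | 1 | q
6 | 6 | s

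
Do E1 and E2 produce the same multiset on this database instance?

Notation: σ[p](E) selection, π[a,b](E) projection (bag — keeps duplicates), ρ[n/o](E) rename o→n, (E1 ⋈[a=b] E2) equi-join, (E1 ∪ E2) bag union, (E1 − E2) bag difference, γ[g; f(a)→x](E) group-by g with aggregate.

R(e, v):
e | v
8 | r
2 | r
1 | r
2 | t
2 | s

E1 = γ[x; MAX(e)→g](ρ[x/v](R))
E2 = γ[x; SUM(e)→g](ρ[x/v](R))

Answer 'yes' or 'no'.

E1 subexpression sizes:
  R → 5
  ρ[x/v](R) → 5
  γ[x; MAX(e)→g](ρ[x/v](R)) → 3
E2 subexpression sizes:
  R → 5
  ρ[x/v](R) → 5
  γ[x; SUM(e)→g](ρ[x/v](R)) → 3

E1 result:
x | g
r | 8
s | 2
t | 2
E2 result:
x | g
r | 11
s | 2
t | 2
Witness: ('r', 11) appears 0× in E1 but 1× in E2.

no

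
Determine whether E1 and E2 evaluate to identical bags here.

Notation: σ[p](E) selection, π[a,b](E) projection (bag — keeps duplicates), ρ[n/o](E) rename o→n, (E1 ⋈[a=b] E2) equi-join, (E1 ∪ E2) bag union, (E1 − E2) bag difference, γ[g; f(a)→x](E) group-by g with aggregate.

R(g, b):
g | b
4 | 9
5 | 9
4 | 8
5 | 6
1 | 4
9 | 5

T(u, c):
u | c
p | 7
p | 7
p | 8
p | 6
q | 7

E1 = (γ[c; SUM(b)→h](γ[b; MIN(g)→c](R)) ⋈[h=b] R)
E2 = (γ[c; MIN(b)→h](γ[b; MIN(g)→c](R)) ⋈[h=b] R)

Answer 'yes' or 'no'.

E1 row counts bottom-up:
  R → 6
  γ[b; MIN(g)→c](R) → 5
  γ[c; SUM(b)→h](γ[b; MIN(g)→c](R)) → 4
  R → 6
  (γ[c; SUM(b)→h](γ[b; MIN(g)→c](R)) ⋈[h=b] R) → 3
E2 row counts bottom-up:
  R → 6
  γ[b; MIN(g)→c](R) → 5
  γ[c; MIN(b)→h](γ[b; MIN(g)→c](R)) → 4
  R → 6
  (γ[c; MIN(b)→h](γ[b; MIN(g)→c](R)) ⋈[h=b] R) → 4

E1 result:
c | h | g | b
1 | 4 | 1 | 4
5 | 6 | 5 | 6
9 | 5 | 9 | 5
E2 result:
c | h | g | b
1 | 4 | 1 | 4
4 | 8 | 4 | 8
5 | 6 | 5 | 6
9 | 5 | 9 | 5
Witness: (4, 8, 4, 8) appears 0× in E1 but 1× in E2.

no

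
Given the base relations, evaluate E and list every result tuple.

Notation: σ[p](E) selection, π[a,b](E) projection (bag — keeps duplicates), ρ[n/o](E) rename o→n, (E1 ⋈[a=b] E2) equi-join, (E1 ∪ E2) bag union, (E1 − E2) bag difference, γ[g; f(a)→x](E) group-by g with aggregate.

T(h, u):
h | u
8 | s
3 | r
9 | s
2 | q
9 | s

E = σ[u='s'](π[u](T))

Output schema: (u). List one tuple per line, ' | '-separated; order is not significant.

Stepwise |·|:
  T → 5
  π[u](T) → 5
  σ[u='s'](π[u](T)) → 3

== RESULT ==
u
s
s
s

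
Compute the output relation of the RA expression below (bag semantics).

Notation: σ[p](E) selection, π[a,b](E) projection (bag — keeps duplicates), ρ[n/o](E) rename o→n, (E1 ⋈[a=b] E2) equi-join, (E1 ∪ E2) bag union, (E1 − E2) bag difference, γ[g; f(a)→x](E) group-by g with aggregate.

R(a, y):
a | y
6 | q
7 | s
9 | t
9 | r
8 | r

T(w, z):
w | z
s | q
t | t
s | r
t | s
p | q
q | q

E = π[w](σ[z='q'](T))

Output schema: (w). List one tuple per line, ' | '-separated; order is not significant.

Subexpression sizes:
  T → 6
  σ[z='q'](T) → 3
  π[w](σ[z='q'](T)) → 3

== RESULT ==
w
p
q
s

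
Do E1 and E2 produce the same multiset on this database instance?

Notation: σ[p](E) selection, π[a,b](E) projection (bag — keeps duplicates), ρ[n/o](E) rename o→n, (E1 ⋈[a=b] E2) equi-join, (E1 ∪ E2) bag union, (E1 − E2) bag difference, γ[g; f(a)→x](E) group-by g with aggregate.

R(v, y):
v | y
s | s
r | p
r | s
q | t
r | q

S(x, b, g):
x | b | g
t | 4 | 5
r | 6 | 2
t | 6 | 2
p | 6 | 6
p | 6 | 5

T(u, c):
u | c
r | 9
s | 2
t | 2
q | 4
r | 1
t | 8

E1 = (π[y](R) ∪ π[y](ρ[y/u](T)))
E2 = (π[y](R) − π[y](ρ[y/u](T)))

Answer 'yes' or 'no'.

E1 stepwise |·|:
  R → 5
  π[y](R) → 5
  T → 6
  ρ[y/u](T) → 6
  π[y](ρ[y/u](T)) → 6
  (π[y](R) ∪ π[y](ρ[y/u](T))) → 11
E2 stepwise |·|:
  R → 5
  π[y](R) → 5
  T → 6
  ρ[y/u](T) → 6
  π[y](ρ[y/u](T)) → 6
  (π[y](R) − π[y](ρ[y/u](T))) → 2

E1 result:
y
p
q
q
r
r
s
s
s
t
t
t
E2 result:
y
p
s
Witness: ('t',) appears 3× in E1 but 0× in E2.

no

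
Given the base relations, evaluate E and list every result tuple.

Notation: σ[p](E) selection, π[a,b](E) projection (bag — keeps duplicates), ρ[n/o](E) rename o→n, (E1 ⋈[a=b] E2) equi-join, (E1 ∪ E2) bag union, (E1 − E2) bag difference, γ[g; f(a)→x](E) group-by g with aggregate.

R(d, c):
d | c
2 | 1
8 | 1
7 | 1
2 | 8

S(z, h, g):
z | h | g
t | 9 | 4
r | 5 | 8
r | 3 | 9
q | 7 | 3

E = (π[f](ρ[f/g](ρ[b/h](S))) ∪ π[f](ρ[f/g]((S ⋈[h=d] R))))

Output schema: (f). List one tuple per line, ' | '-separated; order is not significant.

Per-node cardinality:
  S → 4
  ρ[b/h](S) → 4
  ρ[f/g](ρ[b/h](S)) → 4
  π[f](ρ[f/g](ρ[b/h](S))) → 4
  S → 4
  R → 4
  (S ⋈[h=d] R) → 1
  ρ[f/g]((S ⋈[h=d] R)) → 1
  π[f](ρ[f/g]((S ⋈[h=d] R))) → 1
  (π[f](ρ[f/g](ρ[b/h](S))) ∪ π[f](ρ[f/g]((S ⋈[h=d] R)))) → 5

== RESULT ==
f
3
3
4
8
9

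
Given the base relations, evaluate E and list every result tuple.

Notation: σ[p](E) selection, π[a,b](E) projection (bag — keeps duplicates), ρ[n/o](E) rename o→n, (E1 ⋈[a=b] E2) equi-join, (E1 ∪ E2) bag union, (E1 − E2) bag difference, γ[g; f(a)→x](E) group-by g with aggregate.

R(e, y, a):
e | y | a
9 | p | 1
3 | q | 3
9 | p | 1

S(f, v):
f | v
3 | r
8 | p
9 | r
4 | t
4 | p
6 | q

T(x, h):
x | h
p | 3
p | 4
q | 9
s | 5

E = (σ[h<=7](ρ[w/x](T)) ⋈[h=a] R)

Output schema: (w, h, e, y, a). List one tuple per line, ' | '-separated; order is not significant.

Row counts bottom-up:
  T → 4
  ρ[w/x](T) → 4
  σ[h<=7](ρ[w/x](T)) → 3
  R → 3
  (σ[h<=7](ρ[w/x](T)) ⋈[h=a] R) → 1

== RESULT ==
w | h | e | y | a
p | 3 | 3 | q | 3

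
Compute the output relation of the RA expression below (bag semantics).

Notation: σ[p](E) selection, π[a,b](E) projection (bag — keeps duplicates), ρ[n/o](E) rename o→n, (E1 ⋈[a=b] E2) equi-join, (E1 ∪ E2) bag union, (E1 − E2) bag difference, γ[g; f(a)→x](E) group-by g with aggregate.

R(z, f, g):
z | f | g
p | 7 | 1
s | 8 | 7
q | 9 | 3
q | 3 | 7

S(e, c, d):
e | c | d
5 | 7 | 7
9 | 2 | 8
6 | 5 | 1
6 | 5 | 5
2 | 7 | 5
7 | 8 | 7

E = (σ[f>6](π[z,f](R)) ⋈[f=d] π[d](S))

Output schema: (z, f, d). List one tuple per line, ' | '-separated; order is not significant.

Row counts bottom-up:
  R → 4
  π[z,f](R) → 4
  σ[f>6](π[z,f](R)) → 3
  S → 6
  π[d](S) → 6
  (σ[f>6](π[z,f](R)) ⋈[f=d] π[d](S)) → 3

== RESULT ==
z | f | d
p | 7 | 7
p | 7 | 7
s | 8 | 8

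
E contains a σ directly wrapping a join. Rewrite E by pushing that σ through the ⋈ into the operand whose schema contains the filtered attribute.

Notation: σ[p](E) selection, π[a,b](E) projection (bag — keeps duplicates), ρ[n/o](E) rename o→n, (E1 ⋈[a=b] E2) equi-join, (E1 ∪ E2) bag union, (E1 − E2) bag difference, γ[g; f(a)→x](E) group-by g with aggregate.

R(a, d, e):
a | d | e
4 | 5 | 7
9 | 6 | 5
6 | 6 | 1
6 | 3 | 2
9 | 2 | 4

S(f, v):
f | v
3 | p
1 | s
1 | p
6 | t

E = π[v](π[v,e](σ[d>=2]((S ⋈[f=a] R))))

σ filters on d, owned by the right side.
E' = π[v](π[v,e]((S ⋈[f=a] σ[d>=2](R))))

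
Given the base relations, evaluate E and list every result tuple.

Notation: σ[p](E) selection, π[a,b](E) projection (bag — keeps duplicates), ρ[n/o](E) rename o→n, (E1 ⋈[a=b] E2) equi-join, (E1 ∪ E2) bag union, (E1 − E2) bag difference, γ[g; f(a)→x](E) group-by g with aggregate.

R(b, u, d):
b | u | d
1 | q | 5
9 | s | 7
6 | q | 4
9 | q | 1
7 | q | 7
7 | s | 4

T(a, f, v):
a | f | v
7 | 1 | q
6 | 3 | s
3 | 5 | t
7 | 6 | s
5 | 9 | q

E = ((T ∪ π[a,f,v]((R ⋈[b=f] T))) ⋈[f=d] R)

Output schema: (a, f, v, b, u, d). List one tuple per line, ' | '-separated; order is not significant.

Subexpression sizes:
  T → 5
  R → 6
  T → 5
  (R ⋈[b=f] T) → 4
  π[a,f,v]((R ⋈[b=f] T)) → 4
  (T ∪ π[a,f,v]((R ⋈[b=f] T))) → 9
  R → 6
  ((T ∪ π[a,f,v]((R ⋈[b=f] T))) ⋈[f=d] R) → 3

== RESULT ==
a | f | v | b | u | d
3 | 5 | t | 1 | q | 5
7 | 1 | q | 9 | q | 1
7 | 1 | q | 9 | q | 1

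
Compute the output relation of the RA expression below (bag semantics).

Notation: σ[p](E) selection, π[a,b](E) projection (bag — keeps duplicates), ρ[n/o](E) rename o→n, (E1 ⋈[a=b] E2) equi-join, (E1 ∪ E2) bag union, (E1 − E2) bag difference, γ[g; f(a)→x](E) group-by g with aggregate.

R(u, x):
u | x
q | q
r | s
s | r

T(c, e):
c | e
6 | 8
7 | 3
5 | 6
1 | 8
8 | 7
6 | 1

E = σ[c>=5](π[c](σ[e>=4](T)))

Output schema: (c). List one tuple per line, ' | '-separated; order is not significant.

Row counts bottom-up:
  T → 6
  σ[e>=4](T) → 4
  π[c](σ[e>=4](T)) → 4
  σ[c>=5](π[c](σ[e>=4](T))) → 3

== RESULT ==
c
5
6
8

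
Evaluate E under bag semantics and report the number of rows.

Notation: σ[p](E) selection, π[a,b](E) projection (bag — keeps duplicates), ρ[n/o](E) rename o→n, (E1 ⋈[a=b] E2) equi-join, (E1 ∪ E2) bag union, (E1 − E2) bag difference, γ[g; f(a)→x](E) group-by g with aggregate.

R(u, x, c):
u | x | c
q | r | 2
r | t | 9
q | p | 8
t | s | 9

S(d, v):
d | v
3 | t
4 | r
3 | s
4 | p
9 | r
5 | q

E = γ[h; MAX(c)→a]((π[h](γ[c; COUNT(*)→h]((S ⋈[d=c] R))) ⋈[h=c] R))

Stepwise |·|:
  S → 6
  R → 4
  (S ⋈[d=c] R) → 2
  γ[c; COUNT(*)→h]((S ⋈[d=c] R)) → 1
  π[h](γ[c; COUNT(*)→h]((S ⋈[d=c] R))) → 1
  R → 4
  (π[h](γ[c; COUNT(*)→h]((S ⋈[d=c] R))) ⋈[h=c] R) → 1
  γ[h; MAX(c)→a]((π[h](γ[c; COUNT(*)→h]((S ⋈[d=c] R))) ⋈[h=c] R)) → 1

|E| = 1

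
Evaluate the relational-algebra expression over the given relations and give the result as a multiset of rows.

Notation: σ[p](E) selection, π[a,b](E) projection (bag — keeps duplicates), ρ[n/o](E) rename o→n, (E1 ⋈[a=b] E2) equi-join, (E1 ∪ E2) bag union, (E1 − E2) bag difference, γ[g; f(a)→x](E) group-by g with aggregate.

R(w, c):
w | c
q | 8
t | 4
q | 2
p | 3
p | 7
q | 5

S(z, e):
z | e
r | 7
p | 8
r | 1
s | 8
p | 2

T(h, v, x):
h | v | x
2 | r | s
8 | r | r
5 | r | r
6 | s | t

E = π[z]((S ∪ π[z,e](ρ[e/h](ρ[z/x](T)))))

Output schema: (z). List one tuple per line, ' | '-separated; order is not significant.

Stepwise |·|:
  S → 5
  T → 4
  ρ[z/x](T) → 4
  ρ[e/h](ρ[z/x](T)) → 4
  π[z,e](ρ[e/h](ρ[z/x](T))) → 4
  (S ∪ π[z,e](ρ[e/h](ρ[z/x](T)))) → 9
  π[z]((S ∪ π[z,e](ρ[e/h](ρ[z/x](T))))) → 9

== RESULT ==
z
p
p
r
r
r
r
s
s
t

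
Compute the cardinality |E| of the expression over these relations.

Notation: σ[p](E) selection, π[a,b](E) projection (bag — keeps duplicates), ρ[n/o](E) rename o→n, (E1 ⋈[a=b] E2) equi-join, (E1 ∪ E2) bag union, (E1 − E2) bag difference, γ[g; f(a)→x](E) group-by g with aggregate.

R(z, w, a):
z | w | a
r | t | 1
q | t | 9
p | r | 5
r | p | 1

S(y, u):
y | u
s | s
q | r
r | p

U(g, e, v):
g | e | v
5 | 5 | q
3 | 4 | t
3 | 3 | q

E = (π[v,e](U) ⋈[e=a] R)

Subexpression sizes:
  U → 3
  π[v,e](U) → 3
  R → 4
  (π[v,e](U) ⋈[e=a] R) → 1

|E| = 1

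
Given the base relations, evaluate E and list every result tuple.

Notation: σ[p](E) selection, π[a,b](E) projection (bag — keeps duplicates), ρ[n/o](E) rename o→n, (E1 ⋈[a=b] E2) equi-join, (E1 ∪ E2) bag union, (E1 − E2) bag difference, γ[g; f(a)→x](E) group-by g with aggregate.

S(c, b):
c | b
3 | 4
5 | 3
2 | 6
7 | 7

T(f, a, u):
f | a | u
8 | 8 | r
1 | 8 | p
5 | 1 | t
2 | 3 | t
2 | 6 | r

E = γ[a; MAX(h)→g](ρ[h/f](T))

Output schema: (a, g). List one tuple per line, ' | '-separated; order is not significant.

Row counts bottom-up:
  T → 5
  ρ[h/f](T) → 5
  γ[a; MAX(h)→g](ρ[h/f](T)) → 4

== RESULT ==
a | g
1 | 5
3 | 2
6 | 2
8 | 8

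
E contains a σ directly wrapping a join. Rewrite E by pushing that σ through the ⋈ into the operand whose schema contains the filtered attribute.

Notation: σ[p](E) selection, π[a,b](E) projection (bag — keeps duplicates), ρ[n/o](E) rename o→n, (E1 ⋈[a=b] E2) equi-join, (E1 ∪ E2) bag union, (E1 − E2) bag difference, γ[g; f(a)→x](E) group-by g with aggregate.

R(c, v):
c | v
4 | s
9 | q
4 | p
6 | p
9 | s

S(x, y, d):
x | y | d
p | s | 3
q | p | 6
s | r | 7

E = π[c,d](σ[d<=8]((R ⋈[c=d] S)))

σ filters on d, owned by the right side.
E' = π[c,d]((R ⋈[c=d] σ[d<=8](S)))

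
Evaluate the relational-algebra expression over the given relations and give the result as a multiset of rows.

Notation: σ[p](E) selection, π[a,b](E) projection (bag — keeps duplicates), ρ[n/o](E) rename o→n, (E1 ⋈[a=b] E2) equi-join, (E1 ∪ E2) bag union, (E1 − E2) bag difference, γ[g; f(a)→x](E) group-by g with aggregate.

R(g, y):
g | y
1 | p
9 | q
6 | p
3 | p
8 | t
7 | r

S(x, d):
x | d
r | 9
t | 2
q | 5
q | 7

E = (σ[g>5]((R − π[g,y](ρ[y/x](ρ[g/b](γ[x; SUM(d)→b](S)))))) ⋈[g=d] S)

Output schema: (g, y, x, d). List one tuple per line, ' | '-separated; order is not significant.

Stepwise |·|:
  R → 6
  S → 4
  γ[x; SUM(d)→b](S) → 3
  ρ[g/b](γ[x; SUM(d)→b](S)) → 3
  ρ[y/x](ρ[g/b](γ[x; SUM(d)→b](S))) → 3
  π[g,y](ρ[y/x](ρ[g/b](γ[x; SUM(d)→b](S)))) → 3
  (R − π[g,y](ρ[y/x](ρ[g/b](γ[x; SUM(d)→b](S))))) → 6
  σ[g>5]((R − π[g,y](ρ[y/x](ρ[g/b](γ[x; SUM(d)→b](S)))))) → 4
  S → 4
  (σ[g>5]((R − π[g,y](ρ[y/x](ρ[g/b](γ[x; SUM(d)→b](S)))))) ⋈[g=d] S) → 2

== RESULT ==
g | y | x | d
7 | r | q | 7
9 | q | r | 9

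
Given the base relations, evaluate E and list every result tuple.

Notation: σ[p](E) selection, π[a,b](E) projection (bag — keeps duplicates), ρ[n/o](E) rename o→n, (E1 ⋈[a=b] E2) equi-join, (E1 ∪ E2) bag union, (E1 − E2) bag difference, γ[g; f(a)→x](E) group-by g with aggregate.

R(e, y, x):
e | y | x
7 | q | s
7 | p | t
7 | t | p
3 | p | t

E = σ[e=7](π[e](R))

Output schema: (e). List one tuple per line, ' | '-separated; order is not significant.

Stepwise |·|:
  R → 4
  π[e](R) → 4
  σ[e=7](π[e](R)) → 3

== RESULT ==
e
7
7
7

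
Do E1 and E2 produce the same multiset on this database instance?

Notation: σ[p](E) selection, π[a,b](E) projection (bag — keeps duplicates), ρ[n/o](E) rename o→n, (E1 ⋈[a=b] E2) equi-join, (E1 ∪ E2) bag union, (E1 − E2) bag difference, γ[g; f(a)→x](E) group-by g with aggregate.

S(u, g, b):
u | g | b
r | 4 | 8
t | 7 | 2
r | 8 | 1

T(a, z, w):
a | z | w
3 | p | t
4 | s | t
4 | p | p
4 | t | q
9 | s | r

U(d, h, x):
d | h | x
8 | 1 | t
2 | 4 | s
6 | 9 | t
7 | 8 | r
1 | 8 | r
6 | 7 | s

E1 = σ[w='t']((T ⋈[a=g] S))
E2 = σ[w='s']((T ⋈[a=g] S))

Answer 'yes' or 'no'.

E1 subexpression sizes:
  T → 5
  S → 3
  (T ⋈[a=g] S) → 3
  σ[w='t']((T ⋈[a=g] S)) → 1
E2 subexpression sizes:
  T → 5
  S → 3
  (T ⋈[a=g] S) → 3
  σ[w='s']((T ⋈[a=g] S)) → 0

E1 result:
a | z | w | u | g | b
4 | s | t | r | 4 | 8
E2 result:
a | z | w | u | g | b
(0 rows)
Witness: (4, 's', 't', 'r', 4, 8) appears 1× in E1 but 0× in E2.

no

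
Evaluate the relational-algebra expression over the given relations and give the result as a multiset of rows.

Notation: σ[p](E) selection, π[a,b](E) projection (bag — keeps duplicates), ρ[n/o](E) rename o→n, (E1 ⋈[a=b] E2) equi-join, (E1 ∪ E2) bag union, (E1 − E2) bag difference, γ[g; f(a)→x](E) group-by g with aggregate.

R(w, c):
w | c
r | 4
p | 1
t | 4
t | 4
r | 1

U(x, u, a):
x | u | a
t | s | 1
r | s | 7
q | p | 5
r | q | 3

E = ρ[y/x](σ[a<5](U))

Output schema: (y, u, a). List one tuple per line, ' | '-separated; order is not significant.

Per-node cardinality:
  U → 4
  σ[a<5](U) → 2
  ρ[y/x](σ[a<5](U)) → 2

== RESULT ==
y | u | a
r | q | 3
t | s | 1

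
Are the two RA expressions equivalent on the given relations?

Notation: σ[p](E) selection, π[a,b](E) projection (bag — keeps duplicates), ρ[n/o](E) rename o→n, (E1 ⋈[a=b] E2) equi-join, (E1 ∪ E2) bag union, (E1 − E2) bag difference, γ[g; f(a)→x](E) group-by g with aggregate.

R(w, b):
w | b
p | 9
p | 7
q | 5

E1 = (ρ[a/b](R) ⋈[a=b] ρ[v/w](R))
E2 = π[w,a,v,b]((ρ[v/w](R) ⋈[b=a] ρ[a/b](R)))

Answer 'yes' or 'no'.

E1 per-node cardinality:
  R → 3
  ρ[a/b](R) → 3
  R → 3
  ρ[v/w](R) → 3
  (ρ[a/b](R) ⋈[a=b] ρ[v/w](R)) → 3
E2 per-node cardinality:
  R → 3
  ρ[v/w](R) → 3
  R → 3
  ρ[a/b](R) → 3
  (ρ[v/w](R) ⋈[b=a] ρ[a/b](R)) → 3
  π[w,a,v,b]((ρ[v/w](R) ⋈[b=a] ρ[a/b](R))) → 3

E1 and E2 produce the same multiset:
w | a | v | b
p | 7 | p | 7
p | 9 | p | 9
q | 5 | q | 5

yes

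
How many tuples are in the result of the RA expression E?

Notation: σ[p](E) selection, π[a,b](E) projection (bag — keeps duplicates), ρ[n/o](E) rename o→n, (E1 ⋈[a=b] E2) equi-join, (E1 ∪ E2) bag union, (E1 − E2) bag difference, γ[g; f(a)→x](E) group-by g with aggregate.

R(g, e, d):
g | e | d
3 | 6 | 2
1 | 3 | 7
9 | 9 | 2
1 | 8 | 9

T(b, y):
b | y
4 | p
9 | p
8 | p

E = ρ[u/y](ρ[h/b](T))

Per-node cardinality:
  T → 3
  ρ[h/b](T) → 3
  ρ[u/y](ρ[h/b](T)) → 3

|E| = 3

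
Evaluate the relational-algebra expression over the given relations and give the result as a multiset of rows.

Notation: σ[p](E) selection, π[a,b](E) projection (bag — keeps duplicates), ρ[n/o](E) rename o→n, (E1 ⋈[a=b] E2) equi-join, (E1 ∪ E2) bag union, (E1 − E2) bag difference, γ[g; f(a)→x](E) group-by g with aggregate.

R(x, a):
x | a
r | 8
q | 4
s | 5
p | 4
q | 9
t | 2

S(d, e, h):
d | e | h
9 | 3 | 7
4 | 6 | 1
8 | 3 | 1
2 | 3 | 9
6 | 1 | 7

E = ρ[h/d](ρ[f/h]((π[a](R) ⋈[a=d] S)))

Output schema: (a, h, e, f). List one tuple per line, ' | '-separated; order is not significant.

Stepwise |·|:
  R → 6
  π[a](R) → 6
  S → 5
  (π[a](R) ⋈[a=d] S) → 5
  ρ[f/h]((π[a](R) ⋈[a=d] S)) → 5
  ρ[h/d](ρ[f/h]((π[a](R) ⋈[a=d] S))) → 5

== RESULT ==
a | h | e | f
2 | 2 | 3 | 9
4 | 4 | 6 | 1
4 | 4 | 6 | 1
8 | 8 | 3 | 1
9 | 9 | 3 | 7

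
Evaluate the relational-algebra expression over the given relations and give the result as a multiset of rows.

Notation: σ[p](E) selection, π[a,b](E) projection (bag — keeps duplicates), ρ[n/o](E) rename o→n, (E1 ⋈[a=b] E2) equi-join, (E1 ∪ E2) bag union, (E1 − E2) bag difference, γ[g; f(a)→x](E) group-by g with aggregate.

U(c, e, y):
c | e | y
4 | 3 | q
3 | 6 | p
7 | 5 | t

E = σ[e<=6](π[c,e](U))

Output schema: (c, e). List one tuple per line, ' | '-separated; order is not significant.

Stepwise |·|:
  U → 3
  π[c,e](U) → 3
  σ[e<=6](π[c,e](U)) → 3

== RESULT ==
c | e
3 | 6
4 | 3
7 | 5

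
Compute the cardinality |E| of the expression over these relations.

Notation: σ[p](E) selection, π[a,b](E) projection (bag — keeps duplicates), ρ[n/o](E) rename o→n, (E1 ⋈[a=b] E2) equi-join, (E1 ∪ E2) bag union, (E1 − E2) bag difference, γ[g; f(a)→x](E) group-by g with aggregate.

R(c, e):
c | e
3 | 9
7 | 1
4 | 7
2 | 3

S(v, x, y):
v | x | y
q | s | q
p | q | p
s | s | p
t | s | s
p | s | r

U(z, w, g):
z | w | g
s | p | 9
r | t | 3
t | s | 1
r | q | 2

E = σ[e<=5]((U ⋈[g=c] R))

Subexpression sizes:
  U → 4
  R → 4
  (U ⋈[g=c] R) → 2
  σ[e<=5]((U ⋈[g=c] R)) → 1

|E| = 1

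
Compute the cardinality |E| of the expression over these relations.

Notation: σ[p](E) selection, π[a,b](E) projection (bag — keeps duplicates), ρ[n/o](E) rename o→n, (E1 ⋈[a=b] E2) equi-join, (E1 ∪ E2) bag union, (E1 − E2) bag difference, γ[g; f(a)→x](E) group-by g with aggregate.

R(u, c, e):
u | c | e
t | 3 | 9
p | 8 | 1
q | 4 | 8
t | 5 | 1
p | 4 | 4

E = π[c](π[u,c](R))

Per-node cardinality:
  R → 5
  π[u,c](R) → 5
  π[c](π[u,c](R)) → 5

|E| = 5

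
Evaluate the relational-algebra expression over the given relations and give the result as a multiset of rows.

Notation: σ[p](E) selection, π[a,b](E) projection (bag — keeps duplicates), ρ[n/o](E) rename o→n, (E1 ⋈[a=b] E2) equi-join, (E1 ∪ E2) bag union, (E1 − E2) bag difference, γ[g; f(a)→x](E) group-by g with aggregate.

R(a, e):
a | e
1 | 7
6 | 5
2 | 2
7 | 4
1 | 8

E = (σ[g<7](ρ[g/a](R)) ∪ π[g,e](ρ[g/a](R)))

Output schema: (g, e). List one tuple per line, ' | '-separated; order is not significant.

Per-node cardinality:
  R → 5
  ρ[g/a](R) → 5
  σ[g<7](ρ[g/a](R)) → 4
  R → 5
  ρ[g/a](R) → 5
  π[g,e](ρ[g/a](R)) → 5
  (σ[g<7](ρ[g/a](R)) ∪ π[g,e](ρ[g/a](R))) → 9

== RESULT ==
g | e
1 | 7
1 | 7
1 | 8
1 | 8
2 | 2
2 | 2
6 | 5
6 | 5
7 | 4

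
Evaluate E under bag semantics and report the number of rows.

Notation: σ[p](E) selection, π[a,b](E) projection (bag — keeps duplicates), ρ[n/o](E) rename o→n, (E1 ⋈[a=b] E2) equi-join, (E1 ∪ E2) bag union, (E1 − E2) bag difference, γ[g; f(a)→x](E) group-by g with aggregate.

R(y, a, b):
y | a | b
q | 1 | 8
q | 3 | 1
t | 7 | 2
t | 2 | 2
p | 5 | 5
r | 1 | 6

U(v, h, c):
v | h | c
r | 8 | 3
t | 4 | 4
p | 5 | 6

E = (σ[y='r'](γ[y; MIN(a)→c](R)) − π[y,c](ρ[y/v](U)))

Stepwise |·|:
  R → 6
  γ[y; MIN(a)→c](R) → 4
  σ[y='r'](γ[y; MIN(a)→c](R)) → 1
  U → 3
  ρ[y/v](U) → 3
  π[y,c](ρ[y/v](U)) → 3
  (σ[y='r'](γ[y; MIN(a)→c](R)) − π[y,c](ρ[y/v](U))) → 1

|E| = 1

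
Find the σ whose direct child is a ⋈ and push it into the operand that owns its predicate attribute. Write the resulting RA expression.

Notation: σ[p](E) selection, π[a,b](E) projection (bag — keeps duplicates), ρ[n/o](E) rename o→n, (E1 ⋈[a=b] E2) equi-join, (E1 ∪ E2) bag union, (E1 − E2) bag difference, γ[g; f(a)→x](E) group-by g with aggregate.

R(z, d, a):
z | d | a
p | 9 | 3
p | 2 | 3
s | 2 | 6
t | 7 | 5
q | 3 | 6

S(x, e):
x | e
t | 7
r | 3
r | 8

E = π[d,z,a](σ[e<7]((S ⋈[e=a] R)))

σ filters on e, owned by the left side.
E' = π[d,z,a]((σ[e<7](S) ⋈[e=a] R))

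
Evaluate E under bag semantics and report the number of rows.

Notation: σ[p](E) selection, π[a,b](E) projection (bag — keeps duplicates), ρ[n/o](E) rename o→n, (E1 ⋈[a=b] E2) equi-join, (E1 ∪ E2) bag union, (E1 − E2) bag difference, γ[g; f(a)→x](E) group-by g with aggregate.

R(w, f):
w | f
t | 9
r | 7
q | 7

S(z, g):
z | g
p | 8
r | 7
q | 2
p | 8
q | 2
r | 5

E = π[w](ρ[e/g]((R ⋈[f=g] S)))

Row counts bottom-up:
  R → 3
  S → 6
  (R ⋈[f=g] S) → 2
  ρ[e/g]((R ⋈[f=g] S)) → 2
  π[w](ρ[e/g]((R ⋈[f=g] S))) → 2

|E| = 2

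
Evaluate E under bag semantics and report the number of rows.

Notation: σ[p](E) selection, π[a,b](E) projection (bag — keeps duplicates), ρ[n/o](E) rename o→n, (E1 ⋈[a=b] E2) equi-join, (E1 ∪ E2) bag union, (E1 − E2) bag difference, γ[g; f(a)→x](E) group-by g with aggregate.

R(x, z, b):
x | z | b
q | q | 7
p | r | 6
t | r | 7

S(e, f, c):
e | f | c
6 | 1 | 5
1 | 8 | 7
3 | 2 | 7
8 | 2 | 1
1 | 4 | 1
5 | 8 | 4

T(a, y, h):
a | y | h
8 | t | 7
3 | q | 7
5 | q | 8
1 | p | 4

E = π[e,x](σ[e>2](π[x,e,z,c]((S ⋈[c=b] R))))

Row counts bottom-up:
  S → 6
  R → 3
  (S ⋈[c=b] R) → 4
  π[x,e,z,c]((S ⋈[c=b] R)) → 4
  σ[e>2](π[x,e,z,c]((S ⋈[c=b] R))) → 2
  π[e,x](σ[e>2](π[x,e,z,c]((S ⋈[c=b] R)))) → 2

|E| = 2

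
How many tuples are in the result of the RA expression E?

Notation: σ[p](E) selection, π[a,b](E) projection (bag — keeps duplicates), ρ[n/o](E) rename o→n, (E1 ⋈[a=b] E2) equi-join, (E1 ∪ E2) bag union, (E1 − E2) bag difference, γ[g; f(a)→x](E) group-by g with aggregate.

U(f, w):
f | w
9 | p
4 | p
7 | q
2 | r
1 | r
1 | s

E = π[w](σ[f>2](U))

Per-node cardinality:
  U → 6
  σ[f>2](U) → 3
  π[w](σ[f>2](U)) → 3

|E| = 3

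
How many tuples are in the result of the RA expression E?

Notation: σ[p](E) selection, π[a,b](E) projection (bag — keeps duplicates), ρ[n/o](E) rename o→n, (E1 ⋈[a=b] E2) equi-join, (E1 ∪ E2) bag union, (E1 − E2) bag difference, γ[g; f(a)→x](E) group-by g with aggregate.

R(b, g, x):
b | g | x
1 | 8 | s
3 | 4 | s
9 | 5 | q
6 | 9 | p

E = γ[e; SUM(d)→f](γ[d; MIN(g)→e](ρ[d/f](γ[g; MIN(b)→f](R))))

Stepwise |·|:
  R → 4
  γ[g; MIN(b)→f](R) → 4
  ρ[d/f](γ[g; MIN(b)→f](R)) → 4
  γ[d; MIN(g)→e](ρ[d/f](γ[g; MIN(b)→f](R))) → 4
  γ[e; SUM(d)→f](γ[d; MIN(g)→e](ρ[d/f](γ[g; MIN(b)→f](R)))) → 4

|E| = 4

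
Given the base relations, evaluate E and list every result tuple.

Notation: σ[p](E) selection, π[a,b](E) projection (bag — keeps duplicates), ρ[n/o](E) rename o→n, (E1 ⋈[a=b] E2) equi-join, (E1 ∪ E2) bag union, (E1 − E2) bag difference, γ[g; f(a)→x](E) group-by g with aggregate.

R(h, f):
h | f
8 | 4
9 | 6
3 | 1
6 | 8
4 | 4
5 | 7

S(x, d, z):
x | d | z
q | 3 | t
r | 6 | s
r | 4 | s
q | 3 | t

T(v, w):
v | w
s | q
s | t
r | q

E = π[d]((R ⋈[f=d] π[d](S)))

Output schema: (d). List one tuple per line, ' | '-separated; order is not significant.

Row counts bottom-up:
  R → 6
  S → 4
  π[d](S) → 4
  (R ⋈[f=d] π[d](S)) → 3
  π[d]((R ⋈[f=d] π[d](S))) → 3

== RESULT ==
d
4
4
6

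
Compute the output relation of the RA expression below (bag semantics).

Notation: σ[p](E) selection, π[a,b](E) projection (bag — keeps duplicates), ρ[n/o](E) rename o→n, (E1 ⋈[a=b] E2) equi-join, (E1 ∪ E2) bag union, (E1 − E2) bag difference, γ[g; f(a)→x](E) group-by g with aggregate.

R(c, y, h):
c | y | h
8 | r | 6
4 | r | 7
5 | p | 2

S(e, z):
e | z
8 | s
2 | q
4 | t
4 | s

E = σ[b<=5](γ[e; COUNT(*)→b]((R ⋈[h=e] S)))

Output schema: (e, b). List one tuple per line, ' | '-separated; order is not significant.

Stepwise |·|:
  R → 3
  S → 4
  (R ⋈[h=e] S) → 1
  γ[e; COUNT(*)→b]((R ⋈[h=e] S)) → 1
  σ[b<=5](γ[e; COUNT(*)→b]((R ⋈[h=e] S))) → 1

== RESULT ==
e | b
2 | 1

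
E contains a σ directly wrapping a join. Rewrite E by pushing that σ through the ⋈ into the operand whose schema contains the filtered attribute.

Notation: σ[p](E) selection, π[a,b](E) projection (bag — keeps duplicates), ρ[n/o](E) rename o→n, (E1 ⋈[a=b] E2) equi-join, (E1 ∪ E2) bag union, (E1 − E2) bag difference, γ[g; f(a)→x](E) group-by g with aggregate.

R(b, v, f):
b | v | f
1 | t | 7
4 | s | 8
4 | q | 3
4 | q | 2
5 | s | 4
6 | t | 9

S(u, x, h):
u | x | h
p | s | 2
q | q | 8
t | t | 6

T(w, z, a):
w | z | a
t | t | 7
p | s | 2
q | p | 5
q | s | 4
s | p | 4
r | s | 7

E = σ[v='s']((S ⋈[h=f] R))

σ filters on v, owned by the right side.
E' = (S ⋈[h=f] σ[v='s'](R))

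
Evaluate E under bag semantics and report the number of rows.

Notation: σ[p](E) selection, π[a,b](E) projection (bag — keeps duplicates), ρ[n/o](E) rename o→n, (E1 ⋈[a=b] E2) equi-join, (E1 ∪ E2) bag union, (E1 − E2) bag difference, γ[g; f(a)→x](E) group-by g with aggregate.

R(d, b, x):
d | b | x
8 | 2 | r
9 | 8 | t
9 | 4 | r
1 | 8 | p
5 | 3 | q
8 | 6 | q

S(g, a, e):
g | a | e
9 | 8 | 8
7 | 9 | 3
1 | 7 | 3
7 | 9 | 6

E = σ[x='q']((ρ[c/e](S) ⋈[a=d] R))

Stepwise |·|:
  S → 4
  ρ[c/e](S) → 4
  R → 6
  (ρ[c/e](S) ⋈[a=d] R) → 6
  σ[x='q']((ρ[c/e](S) ⋈[a=d] R)) → 1

|E| = 1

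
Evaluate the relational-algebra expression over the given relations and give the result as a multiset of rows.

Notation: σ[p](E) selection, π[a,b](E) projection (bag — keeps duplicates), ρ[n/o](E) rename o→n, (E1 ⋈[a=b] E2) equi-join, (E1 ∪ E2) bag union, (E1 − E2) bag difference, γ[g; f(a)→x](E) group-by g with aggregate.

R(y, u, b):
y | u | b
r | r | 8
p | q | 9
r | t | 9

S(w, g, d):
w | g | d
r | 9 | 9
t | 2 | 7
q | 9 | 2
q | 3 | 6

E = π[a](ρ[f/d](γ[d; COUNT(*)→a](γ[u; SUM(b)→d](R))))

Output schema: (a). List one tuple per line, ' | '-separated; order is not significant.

Stepwise |·|:
  R → 3
  γ[u; SUM(b)→d](R) → 3
  γ[d; COUNT(*)→a](γ[u; SUM(b)→d](R)) → 2
  ρ[f/d](γ[d; COUNT(*)→a](γ[u; SUM(b)→d](R))) → 2
  π[a](ρ[f/d](γ[d; COUNT(*)→a](γ[u; SUM(b)→d](R)))) → 2

== RESULT ==
a
1
2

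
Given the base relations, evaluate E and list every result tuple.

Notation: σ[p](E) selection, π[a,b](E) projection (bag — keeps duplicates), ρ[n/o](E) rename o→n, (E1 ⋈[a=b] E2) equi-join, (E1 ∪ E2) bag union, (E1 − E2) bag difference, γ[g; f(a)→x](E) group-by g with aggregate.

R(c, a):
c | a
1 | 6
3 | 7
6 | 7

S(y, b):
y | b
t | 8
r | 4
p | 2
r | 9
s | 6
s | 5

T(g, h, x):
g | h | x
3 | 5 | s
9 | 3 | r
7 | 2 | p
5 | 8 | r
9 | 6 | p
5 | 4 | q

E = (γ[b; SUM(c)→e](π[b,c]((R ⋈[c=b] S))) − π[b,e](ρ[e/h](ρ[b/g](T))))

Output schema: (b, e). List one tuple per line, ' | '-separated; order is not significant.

Per-node cardinality:
  R → 3
  S → 6
  (R ⋈[c=b] S) → 1
  π[b,c]((R ⋈[c=b] S)) → 1
  γ[b; SUM(c)→e](π[b,c]((R ⋈[c=b] S))) → 1
  T → 6
  ρ[b/g](T) → 6
  ρ[e/h](ρ[b/g](T)) → 6
  π[b,e](ρ[e/h](ρ[b/g](T))) → 6
  (γ[b; SUM(c)→e](π[b,c]((R ⋈[c=b] S))) − π[b,e](ρ[e/h](ρ[b/g](T)))) → 1

== RESULT ==
b | e
6 | 6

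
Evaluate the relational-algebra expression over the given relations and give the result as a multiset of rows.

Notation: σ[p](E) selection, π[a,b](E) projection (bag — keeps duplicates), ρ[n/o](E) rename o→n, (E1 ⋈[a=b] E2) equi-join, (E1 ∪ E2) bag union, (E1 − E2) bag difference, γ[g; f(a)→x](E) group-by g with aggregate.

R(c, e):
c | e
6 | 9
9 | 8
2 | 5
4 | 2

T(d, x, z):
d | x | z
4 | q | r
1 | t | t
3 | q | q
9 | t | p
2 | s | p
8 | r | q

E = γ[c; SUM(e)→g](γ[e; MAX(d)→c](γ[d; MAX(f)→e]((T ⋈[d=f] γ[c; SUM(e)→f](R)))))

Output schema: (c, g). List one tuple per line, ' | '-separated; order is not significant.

Per-node cardinality:
  T → 6
  R → 4
  γ[c; SUM(e)→f](R) → 4
  (T ⋈[d=f] γ[c; SUM(e)→f](R)) → 3
  γ[d; MAX(f)→e]((T ⋈[d=f] γ[c; SUM(e)→f](R))) → 3
  γ[e; MAX(d)→c](γ[d; MAX(f)→e]((T ⋈[d=f] γ[c; SUM(e)→f](R)))) → 3
  γ[c; SUM(e)→g](γ[e; MAX(d)→c](γ[d; MAX(f)→e]((T ⋈[d=f] γ[c; SUM(e)→f](R))))) → 3

== RESULT ==
c | g
2 | 2
8 | 8
9 | 9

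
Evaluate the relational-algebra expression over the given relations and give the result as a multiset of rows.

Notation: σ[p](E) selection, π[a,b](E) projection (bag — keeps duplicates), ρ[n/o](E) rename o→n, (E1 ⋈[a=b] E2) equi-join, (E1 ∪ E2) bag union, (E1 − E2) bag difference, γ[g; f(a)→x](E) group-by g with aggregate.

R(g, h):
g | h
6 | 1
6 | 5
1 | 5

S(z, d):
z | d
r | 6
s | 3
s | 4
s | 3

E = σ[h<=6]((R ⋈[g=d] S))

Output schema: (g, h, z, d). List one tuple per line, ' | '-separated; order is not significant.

Per-node cardinality:
  R → 3
  S → 4
  (R ⋈[g=d] S) → 2
  σ[h<=6]((R ⋈[g=d] S)) → 2

== RESULT ==
g | h | z | d
6 | 1 | r | 6
6 | 5 | r | 6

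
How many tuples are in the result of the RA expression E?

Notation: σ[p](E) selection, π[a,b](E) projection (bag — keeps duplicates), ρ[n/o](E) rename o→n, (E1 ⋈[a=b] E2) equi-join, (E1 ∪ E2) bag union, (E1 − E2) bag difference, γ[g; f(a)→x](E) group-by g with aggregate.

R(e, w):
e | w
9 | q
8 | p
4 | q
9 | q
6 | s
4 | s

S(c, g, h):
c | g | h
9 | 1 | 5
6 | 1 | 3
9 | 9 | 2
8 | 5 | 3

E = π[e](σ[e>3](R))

Subexpression sizes:
  R → 6
  σ[e>3](R) → 6
  π[e](σ[e>3](R)) → 6

|E| = 6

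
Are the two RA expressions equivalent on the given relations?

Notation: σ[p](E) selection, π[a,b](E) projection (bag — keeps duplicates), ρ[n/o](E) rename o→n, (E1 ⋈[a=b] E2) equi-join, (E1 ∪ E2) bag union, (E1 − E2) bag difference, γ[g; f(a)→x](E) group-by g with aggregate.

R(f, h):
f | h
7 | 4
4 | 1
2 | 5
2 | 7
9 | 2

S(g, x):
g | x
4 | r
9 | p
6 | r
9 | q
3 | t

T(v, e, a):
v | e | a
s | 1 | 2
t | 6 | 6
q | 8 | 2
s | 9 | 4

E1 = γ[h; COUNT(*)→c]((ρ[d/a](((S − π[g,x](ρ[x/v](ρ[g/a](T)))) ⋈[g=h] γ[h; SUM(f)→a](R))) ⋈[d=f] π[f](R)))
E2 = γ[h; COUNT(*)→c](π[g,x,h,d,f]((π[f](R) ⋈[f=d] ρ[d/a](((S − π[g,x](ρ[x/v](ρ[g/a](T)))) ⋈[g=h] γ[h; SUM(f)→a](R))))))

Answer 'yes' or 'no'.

E1 subexpression sizes:
  S → 5
  T → 4
  ρ[g/a](T) → 4
  ρ[x/v](ρ[g/a](T)) → 4
  π[g,x](ρ[x/v](ρ[g/a](T))) → 4
  (S − π[g,x](ρ[x/v](ρ[g/a](T)))) → 5
  R → 5
  γ[h; SUM(f)→a](R) → 5
  ((S − π[g,x](ρ[x/v](ρ[g/a](T)))) ⋈[g=h] γ[h; SUM(f)→a](R)) → 1
  ρ[d/a](((S − π[g,x](ρ[x/v](ρ[g/a](T)))) ⋈[g=h] γ[h; SUM(f)→a](R))) → 1
  R → 5
  π[f](R) → 5
  (ρ[d/a](((S − π[g,x](ρ[x/v](ρ[g/a](T)))) ⋈[g=h] γ[h; SUM(f)→a](R))) ⋈[d=f] π[f](R)) → 1
  γ[h; COUNT(*)→c]((ρ[d/a](((S − π[g,x](ρ[x/v](ρ[g/a](T)))) ⋈[g=h] γ[h; SUM(f)→a](R))) ⋈[d=f] π[f](R))) → 1
E2 subexpression sizes:
  R → 5
  π[f](R) → 5
  S → 5
  T → 4
  ρ[g/a](T) → 4
  ρ[x/v](ρ[g/a](T)) → 4
  π[g,x](ρ[x/v](ρ[g/a](T))) → 4
  (S − π[g,x](ρ[x/v](ρ[g/a](T)))) → 5
  R → 5
  γ[h; SUM(f)→a](R) → 5
  ((S − π[g,x](ρ[x/v](ρ[g/a](T)))) ⋈[g=h] γ[h; SUM(f)→a](R)) → 1
  ρ[d/a](((S − π[g,x](ρ[x/v](ρ[g/a](T)))) ⋈[g=h] γ[h; SUM(f)→a](R))) → 1
  (π[f](R) ⋈[f=d] ρ[d/a](((S − π[g,x](ρ[x/v](ρ[g/a](T)))) ⋈[g=h] γ[h; SUM(f)→a](R)))) → 1
  π[g,x,h,d,f]((π[f](R) ⋈[f=d] ρ[d/a](((S − π[g,x](ρ[x/v](ρ[g/a](T)))) ⋈[g=h] γ[h; SUM(f)→a](R))))) → 1
  γ[h; COUNT(*)→c](π[g,x,h,d,f]((π[f](R) ⋈[f=d] ρ[d/a](((S − π[g,x](ρ[x/v](ρ[g/a](T)))) ⋈[g=h] γ[h; SUM(f)→a](R)))))) → 1

E1 and E2 produce the same multiset:
h | c
4 | 1

yes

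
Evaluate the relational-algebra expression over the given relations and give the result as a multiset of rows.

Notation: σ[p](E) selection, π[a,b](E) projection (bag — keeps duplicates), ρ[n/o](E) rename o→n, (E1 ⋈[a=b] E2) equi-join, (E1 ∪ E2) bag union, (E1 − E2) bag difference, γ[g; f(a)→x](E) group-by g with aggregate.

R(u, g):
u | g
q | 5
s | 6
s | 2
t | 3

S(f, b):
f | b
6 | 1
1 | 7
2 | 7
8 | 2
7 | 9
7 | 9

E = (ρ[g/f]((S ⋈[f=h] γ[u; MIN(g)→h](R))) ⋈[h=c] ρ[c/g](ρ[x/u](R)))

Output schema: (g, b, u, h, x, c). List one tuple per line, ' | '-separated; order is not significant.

Stepwise |·|:
  S → 6
  R → 4
  γ[u; MIN(g)→h](R) → 3
  (S ⋈[f=h] γ[u; MIN(g)→h](R)) → 1
  ρ[g/f]((S ⋈[f=h] γ[u; MIN(g)→h](R))) → 1
  R → 4
  ρ[x/u](R) → 4
  ρ[c/g](ρ[x/u](R)) → 4
  (ρ[g/f]((S ⋈[f=h] γ[u; MIN(g)→h](R))) ⋈[h=c] ρ[c/g](ρ[x/u](R))) → 1

== RESULT ==
g | b | u | h | x | c
2 | 7 | s | 2 | s | 2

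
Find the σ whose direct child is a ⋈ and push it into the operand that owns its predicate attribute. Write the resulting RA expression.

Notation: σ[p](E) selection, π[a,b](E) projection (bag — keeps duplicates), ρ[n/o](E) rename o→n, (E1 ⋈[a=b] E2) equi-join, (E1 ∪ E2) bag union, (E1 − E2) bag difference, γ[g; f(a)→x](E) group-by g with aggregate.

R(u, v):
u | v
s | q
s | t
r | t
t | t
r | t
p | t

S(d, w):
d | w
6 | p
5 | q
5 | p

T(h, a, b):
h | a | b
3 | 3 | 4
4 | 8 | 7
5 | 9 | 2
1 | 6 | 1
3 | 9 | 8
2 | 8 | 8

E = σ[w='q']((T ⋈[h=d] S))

σ filters on w, owned by the right side.
E' = (T ⋈[h=d] σ[w='q'](S))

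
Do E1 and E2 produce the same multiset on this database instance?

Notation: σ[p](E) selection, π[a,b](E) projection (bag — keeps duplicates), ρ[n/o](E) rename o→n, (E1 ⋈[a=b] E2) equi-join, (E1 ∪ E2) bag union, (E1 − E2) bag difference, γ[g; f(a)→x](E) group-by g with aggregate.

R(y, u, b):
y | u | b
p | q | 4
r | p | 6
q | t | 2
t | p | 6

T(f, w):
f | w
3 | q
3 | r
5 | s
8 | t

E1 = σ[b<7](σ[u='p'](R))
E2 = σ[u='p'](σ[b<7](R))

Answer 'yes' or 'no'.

E1 subexpression sizes:
  R → 4
  σ[u='p'](R) → 2
  σ[b<7](σ[u='p'](R)) → 2
E2 subexpression sizes:
  R → 4
  σ[b<7](R) → 4
  σ[u='p'](σ[b<7](R)) → 2

E1 and E2 produce the same multiset:
y | u | b
r | p | 6
t | p | 6

yes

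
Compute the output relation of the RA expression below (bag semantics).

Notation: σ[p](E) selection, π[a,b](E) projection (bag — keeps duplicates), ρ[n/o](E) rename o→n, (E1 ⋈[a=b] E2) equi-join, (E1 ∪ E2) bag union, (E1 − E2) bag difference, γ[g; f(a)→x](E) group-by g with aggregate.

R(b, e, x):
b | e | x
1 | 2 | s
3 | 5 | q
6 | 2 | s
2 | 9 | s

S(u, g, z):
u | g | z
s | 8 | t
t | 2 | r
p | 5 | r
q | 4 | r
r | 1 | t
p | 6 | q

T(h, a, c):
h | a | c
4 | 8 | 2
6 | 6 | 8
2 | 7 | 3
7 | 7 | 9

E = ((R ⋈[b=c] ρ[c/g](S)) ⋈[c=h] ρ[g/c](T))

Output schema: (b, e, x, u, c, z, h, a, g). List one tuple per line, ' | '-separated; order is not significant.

Stepwise |·|:
  R → 4
  S → 6
  ρ[c/g](S) → 6
  (R ⋈[b=c] ρ[c/g](S)) → 3
  T → 4
  ρ[g/c](T) → 4
  ((R ⋈[b=c] ρ[c/g](S)) ⋈[c=h] ρ[g/c](T)) → 2

== RESULT ==
b | e | x | u | c | z | h | a | g
2 | 9 | s | t | 2 | r | 2 | 7 | 3
6 | 2 | s | p | 6 | q | 6 | 6 | 8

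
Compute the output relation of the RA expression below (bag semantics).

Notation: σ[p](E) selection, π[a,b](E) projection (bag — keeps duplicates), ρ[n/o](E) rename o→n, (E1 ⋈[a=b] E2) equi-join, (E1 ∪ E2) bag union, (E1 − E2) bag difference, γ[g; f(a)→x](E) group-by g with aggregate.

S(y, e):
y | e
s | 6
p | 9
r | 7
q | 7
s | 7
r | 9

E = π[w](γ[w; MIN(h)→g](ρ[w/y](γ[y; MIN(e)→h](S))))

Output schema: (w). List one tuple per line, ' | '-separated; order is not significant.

Subexpression sizes:
  S → 6
  γ[y; MIN(e)→h](S) → 4
  ρ[w/y](γ[y; MIN(e)→h](S)) → 4
  γ[w; MIN(h)→g](ρ[w/y](γ[y; MIN(e)→h](S))) → 4
  π[w](γ[w; MIN(h)→g](ρ[w/y](γ[y; MIN(e)→h](S)))) → 4

== RESULT ==
w
p
q
r
s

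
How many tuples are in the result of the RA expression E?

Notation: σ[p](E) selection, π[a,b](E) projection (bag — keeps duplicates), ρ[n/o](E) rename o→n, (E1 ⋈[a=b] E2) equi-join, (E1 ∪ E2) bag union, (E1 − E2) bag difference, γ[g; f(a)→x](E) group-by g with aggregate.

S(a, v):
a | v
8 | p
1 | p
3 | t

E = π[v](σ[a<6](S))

Per-node cardinality:
  S → 3
  σ[a<6](S) → 2
  π[v](σ[a<6](S)) → 2

|E| = 2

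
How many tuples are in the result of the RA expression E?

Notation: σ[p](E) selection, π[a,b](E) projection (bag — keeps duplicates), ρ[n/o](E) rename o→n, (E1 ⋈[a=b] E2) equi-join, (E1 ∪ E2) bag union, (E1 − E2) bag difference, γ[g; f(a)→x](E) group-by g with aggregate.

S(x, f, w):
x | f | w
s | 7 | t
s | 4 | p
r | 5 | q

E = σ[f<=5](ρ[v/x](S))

Per-node cardinality:
  S → 3
  ρ[v/x](S) → 3
  σ[f<=5](ρ[v/x](S)) → 2

|E| = 2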